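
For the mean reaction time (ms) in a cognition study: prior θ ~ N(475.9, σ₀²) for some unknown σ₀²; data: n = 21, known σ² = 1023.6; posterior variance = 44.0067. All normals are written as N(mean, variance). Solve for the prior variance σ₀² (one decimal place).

σ₀² = 452.9

For the Normal–Normal model with known σ², precisions add: τ_n = τ₀ + n/σ².
So 1/σ₀² = 1/44.0067 − 21/1023.6 = 0.022724 − 0.020516 = 0.002208.
Hence σ₀² = 1/0.002208 ≈ 452.9.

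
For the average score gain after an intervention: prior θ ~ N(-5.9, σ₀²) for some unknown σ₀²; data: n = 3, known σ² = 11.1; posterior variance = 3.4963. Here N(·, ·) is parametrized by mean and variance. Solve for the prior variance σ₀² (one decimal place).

Posterior precision equals prior precision plus data precision: 1/σ_n² = 1/σ₀² + n/σ².
So 1/σ₀² = 1/3.4963 − 3/11.1 = 0.286017 − 0.270270 = 0.015747.
Hence σ₀² = 1/0.015747 ≈ 63.5.

σ₀² = 63.5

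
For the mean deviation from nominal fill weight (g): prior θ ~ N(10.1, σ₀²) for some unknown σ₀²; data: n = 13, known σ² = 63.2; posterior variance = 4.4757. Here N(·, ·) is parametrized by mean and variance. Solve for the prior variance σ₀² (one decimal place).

σ₀² = 56.4

Posterior precision equals prior precision plus data precision: 1/σ_n² = 1/σ₀² + n/σ².
So 1/σ₀² = 1/4.4757 − 13/63.2 = 0.223429 − 0.205696 = 0.017733.
Hence σ₀² = 1/0.017733 ≈ 56.4.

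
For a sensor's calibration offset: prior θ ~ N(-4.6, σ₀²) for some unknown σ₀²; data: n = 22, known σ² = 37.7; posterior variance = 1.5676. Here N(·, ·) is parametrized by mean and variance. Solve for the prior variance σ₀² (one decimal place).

Posterior precision equals prior precision plus data precision: 1/σ_n² = 1/σ₀² + n/σ².
So 1/σ₀² = 1/1.5676 − 22/37.7 = 0.637918 − 0.583554 = 0.054364.
Hence σ₀² = 1/0.054364 ≈ 18.4.

σ₀² = 18.4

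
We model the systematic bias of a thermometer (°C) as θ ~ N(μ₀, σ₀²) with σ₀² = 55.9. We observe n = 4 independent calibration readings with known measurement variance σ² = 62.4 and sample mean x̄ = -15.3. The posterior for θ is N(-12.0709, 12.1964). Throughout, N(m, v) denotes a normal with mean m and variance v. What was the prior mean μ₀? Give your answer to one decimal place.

The posterior mean is a precision-weighted average: μ_n = (τ₀μ₀ + τ_data·x̄)/(τ₀+τ_data), with τ₀=1/σ₀² and τ_data=n/σ².
Here τ₀ = 1/55.9 = 0.017889 and τ_data = 4/62.4 = 0.064103, so τ_n = 0.081992.
Rearranging for μ₀: μ₀ = (μ_n·τ_n − τ_data·x̄)/τ₀ = (-12.0709·0.081992 − 0.064103·-15.3) / 0.017889 = -0.008941/0.017889 ≈ -0.5.

μ₀ = -0.5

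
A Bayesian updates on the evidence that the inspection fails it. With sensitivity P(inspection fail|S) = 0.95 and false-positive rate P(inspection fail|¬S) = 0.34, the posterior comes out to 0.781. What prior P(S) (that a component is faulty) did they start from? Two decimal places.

P(S) = 0.56

Bayes' rule in odds form gives O(S|E) = O(S)·[P(E|S)/P(E|¬S)], hence O(S) = O(S|E)/LR.
Posterior odds = 0.781/(1−0.781) = 3.5662. LR = 0.95/0.34 = 2.7941.
Prior odds = 3.5662/2.7941 = 1.2763, so P(S) = 1.2763/(1+1.2763) ≈ 0.56.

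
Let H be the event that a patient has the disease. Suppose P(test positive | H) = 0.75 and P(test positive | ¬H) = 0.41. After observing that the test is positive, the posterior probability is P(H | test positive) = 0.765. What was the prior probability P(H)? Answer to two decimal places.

In odds form, posterior odds = prior odds × likelihood ratio, so prior odds = posterior odds ÷ LR.
Posterior odds = 0.765/(1−0.765) = 3.2553. LR = 0.75/0.41 = 1.8293.
Prior odds = 3.2553/1.8293 = 1.7795, so P(H) = 1.7795/(1+1.7795) ≈ 0.64.

P(H) = 0.64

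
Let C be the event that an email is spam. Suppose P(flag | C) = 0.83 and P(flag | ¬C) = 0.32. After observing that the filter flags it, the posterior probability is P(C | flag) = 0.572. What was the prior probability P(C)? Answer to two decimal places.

P(C) = 0.34

Bayes' rule in odds form gives O(C|E) = O(C)·[P(E|C)/P(E|¬C)], hence O(C) = O(C|E)/LR.
Posterior odds = 0.572/(1−0.572) = 1.3364. LR = 0.83/0.32 = 2.5938.
Prior odds = 1.3364/2.5938 = 0.5152, so P(C) = 0.5152/(1+0.5152) ≈ 0.34.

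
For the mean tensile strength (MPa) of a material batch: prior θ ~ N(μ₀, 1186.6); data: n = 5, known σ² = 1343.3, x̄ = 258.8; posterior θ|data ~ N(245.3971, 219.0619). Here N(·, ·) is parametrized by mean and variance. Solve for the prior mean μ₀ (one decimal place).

μ₀ = 186.2

The posterior mean is a precision-weighted average: μ_n = (τ₀μ₀ + τ_data·x̄)/(τ₀+τ_data), with τ₀=1/σ₀² and τ_data=n/σ².
Here τ₀ = 1/1186.6 = 0.000843 and τ_data = 5/1343.3 = 0.003722, so τ_n = 0.004565.
Rearranging for μ₀: μ₀ = (μ_n·τ_n − τ_data·x̄)/τ₀ = (245.3971·0.004565 − 0.003722·258.8) / 0.000843 = 0.156984/0.000843 ≈ 186.2.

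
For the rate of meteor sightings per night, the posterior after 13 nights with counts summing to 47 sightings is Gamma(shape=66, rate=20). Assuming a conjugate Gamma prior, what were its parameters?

Gamma–Poisson conjugacy: posterior shape = α + Σxᵢ, posterior rate = β + n.
So α = 66 − 47 = 19 and β = 20 − 13 = 7.

Gamma(shape=19, rate=7)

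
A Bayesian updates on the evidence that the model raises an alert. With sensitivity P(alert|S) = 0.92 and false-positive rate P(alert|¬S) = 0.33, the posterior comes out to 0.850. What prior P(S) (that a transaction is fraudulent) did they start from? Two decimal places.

P(S) = 0.67

Bayes' rule in odds form gives O(S|E) = O(S)·[P(E|S)/P(E|¬S)], hence O(S) = O(S|E)/LR.
Posterior odds = 0.850/(1−0.850) = 5.6667. LR = 0.92/0.33 = 2.7879.
Prior odds = 5.6667/2.7879 = 2.0326, so P(S) = 2.0326/(1+2.0326) ≈ 0.67.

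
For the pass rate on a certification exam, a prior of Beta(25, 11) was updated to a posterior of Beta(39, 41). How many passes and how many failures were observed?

Under Beta–binomial conjugacy the posterior parameters are (a+s, b+f).
Match parameters: s=39−25=14, f=41−11=30.

14 passes and 30 failures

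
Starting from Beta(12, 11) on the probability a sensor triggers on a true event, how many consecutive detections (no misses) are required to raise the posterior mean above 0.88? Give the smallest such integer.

After k detections and 0 misses the posterior is Beta(12+k, 11), with mean (12+k)/(12+11+k).
Set (12+k)/(23+k) > 0.88 and solve: k > (0.88·23 − 12)/(1 − 0.88) = 68.667.
The smallest integer exceeding 68.667 is 69, and checking k=69: (81)/(92) = 0.8804 > 0.88.

k = 69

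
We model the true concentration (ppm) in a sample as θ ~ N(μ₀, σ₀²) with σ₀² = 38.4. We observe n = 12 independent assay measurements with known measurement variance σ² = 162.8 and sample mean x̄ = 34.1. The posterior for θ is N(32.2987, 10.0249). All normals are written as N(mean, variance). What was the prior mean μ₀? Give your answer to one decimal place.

With known observation variance, the Normal–Normal posterior has precision τ_n = τ₀ + n/σ² and mean μ_n = (τ₀μ₀ + (n/σ²)x̄)/τ_n.
Here τ₀ = 1/38.4 = 0.026042 and τ_data = 12/162.8 = 0.073710, so τ_n = 0.099752.
Rearranging for μ₀: μ₀ = (μ_n·τ_n − τ_data·x̄)/τ₀ = (32.2987·0.099752 − 0.073710·34.1) / 0.026042 = 0.708349/0.026042 ≈ 27.2.

μ₀ = 27.2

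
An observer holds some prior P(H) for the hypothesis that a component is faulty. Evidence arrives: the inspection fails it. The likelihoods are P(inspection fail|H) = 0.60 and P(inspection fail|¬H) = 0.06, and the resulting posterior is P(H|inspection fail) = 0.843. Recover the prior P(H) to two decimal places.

P(H) = 0.35

Bayes' rule in odds form gives O(H|E) = O(H)·[P(E|H)/P(E|¬H)], hence O(H) = O(H|E)/LR.
Posterior odds = 0.843/(1−0.843) = 5.3694. LR = 0.60/0.06 = 10.0000.
Prior odds = 5.3694/10.0000 = 0.5369, so P(H) = 0.5369/(1+0.5369) ≈ 0.35.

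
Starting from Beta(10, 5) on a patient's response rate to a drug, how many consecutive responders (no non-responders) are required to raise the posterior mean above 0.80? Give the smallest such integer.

k = 11

After k responders and 0 non-responders the posterior is Beta(10+k, 5), with mean (10+k)/(10+5+k).
Set (10+k)/(15+k) > 0.80 and solve: k > (0.80·15 − 10)/(1 − 0.80) = 10.000.
The smallest integer exceeding 10.000 is 11, and checking k=11: (21)/(26) = 0.8077 > 0.80.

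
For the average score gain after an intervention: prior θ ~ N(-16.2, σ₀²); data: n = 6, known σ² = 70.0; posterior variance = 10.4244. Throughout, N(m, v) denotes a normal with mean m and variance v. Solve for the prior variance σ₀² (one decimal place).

Posterior precision equals prior precision plus data precision: 1/σ_n² = 1/σ₀² + n/σ².
So 1/σ₀² = 1/10.4244 − 6/70.0 = 0.095929 − 0.085714 = 0.010215.
Hence σ₀² = 1/0.010215 ≈ 97.9.

σ₀² = 97.9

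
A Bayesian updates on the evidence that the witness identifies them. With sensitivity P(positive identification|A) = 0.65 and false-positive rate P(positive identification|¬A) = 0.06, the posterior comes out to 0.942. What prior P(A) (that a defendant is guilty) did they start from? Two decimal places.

P(A) = 0.60

Bayes' rule in odds form gives O(A|E) = O(A)·[P(E|A)/P(E|¬A)], hence O(A) = O(A|E)/LR.
Posterior odds = 0.942/(1−0.942) = 16.2414. LR = 0.65/0.06 = 10.8333.
Prior odds = 16.2414/10.8333 = 1.4992, so P(A) = 1.4992/(1+1.4992) ≈ 0.60.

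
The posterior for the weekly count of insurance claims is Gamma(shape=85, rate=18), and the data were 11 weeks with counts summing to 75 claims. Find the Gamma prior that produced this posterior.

A Gamma(α, β) prior (rate parametrization) on a Poisson rate with n observations summing to S gives posterior Gamma(α+S, β+n).
So α = 85 − 75 = 10 and β = 18 − 11 = 7.

Gamma(shape=10, rate=7)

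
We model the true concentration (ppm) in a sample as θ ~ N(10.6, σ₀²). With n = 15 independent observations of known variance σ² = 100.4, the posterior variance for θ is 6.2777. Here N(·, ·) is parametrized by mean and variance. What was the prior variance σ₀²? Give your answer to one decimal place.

σ₀² = 101.1

Posterior precision equals prior precision plus data precision: 1/σ_n² = 1/σ₀² + n/σ².
So 1/σ₀² = 1/6.2777 − 15/100.4 = 0.159294 − 0.149402 = 0.009892.
Hence σ₀² = 1/0.009892 ≈ 101.1.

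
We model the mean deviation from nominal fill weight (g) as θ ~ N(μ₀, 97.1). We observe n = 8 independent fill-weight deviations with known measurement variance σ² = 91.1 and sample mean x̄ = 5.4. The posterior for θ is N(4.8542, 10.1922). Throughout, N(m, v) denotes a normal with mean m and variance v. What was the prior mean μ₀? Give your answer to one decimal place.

μ₀ = 0.2

With known observation variance, the Normal–Normal posterior has precision τ_n = τ₀ + n/σ² and mean μ_n = (τ₀μ₀ + (n/σ²)x̄)/τ_n.
Here τ₀ = 1/97.1 = 0.010299 and τ_data = 8/91.1 = 0.087816, so τ_n = 0.098115.
Rearranging for μ₀: μ₀ = (μ_n·τ_n − τ_data·x̄)/τ₀ = (4.8542·0.098115 − 0.087816·5.4) / 0.010299 = 0.002063/0.010299 ≈ 0.2.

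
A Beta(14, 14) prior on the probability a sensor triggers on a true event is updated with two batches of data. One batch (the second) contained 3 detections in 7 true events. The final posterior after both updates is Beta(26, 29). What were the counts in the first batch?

Because Beta–binomial updating is additive in the counts, the combined data contributed (α_post−α_prior, β_post−β_prior) successes and failures.
Total across both batches: 26−14=12 detections, 29−14=15 misses.
Subtract the second batch: 12−3=9 detections and 15−4=11 misses.

9 detections and 11 misses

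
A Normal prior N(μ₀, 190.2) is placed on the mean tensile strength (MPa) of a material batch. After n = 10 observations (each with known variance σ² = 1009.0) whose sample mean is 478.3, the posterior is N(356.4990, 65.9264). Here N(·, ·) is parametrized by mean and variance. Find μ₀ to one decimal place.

With known observation variance, the Normal–Normal posterior has precision τ_n = τ₀ + n/σ² and mean μ_n = (τ₀μ₀ + (n/σ²)x̄)/τ_n.
Here τ₀ = 1/190.2 = 0.005258 and τ_data = 10/1009.0 = 0.009911, so τ_n = 0.015169.
Rearranging for μ₀: μ₀ = (μ_n·τ_n − τ_data·x̄)/τ₀ = (356.4990·0.015169 − 0.009911·478.3) / 0.005258 = 0.667302/0.005258 ≈ 126.9.

μ₀ = 126.9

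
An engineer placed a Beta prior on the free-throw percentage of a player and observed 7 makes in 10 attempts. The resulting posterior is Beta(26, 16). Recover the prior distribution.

Under Beta–binomial conjugacy the posterior parameters are (α+s, β+f).
Subtract the data counts: 26−7=19, 16−3=13.

Beta(19, 13)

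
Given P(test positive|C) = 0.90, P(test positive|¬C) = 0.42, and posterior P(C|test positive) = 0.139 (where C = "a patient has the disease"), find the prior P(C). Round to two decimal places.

Bayes' rule in odds form gives O(C|E) = O(C)·[P(E|C)/P(E|¬C)], hence O(C) = O(C|E)/LR.
Posterior odds = 0.139/(1−0.139) = 0.1614. LR = 0.90/0.42 = 2.1429.
Prior odds = 0.1614/2.1429 = 0.0753, so P(C) = 0.0753/(1+0.0753) ≈ 0.07.

P(C) = 0.07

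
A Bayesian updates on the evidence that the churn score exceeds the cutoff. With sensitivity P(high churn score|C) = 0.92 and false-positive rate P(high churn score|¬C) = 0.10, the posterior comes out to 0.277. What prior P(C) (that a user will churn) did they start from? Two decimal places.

Bayes' rule in odds form gives O(C|E) = O(C)·[P(E|C)/P(E|¬C)], hence O(C) = O(C|E)/LR.
Posterior odds = 0.277/(1−0.277) = 0.3831. LR = 0.92/0.10 = 9.2000.
Prior odds = 0.3831/9.2000 = 0.0416, so P(C) = 0.0416/(1+0.0416) ≈ 0.04.

P(C) = 0.04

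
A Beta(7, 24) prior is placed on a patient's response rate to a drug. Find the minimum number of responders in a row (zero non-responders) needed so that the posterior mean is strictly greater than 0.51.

After k responders and 0 non-responders the posterior is Beta(7+k, 24), with mean (7+k)/(7+24+k).
Set (7+k)/(31+k) > 0.51 and solve: k > (0.51·31 − 7)/(1 − 0.51) = 17.980.
The smallest integer exceeding 17.980 is 18, and checking k=18: (25)/(49) = 0.5102 > 0.51.

k = 18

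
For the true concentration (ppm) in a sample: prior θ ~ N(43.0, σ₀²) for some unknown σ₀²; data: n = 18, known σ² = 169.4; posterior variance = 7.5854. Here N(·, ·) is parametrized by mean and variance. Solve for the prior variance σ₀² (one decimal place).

Posterior precision equals prior precision plus data precision: 1/σ_n² = 1/σ₀² + n/σ².
So 1/σ₀² = 1/7.5854 − 18/169.4 = 0.131832 − 0.106257 = 0.025575.
Hence σ₀² = 1/0.025575 ≈ 39.1.

σ₀² = 39.1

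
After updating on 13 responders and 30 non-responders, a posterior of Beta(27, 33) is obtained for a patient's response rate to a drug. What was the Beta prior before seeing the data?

Beta(14, 3)

Beta is conjugate to the binomial likelihood: posterior = Beta(a+s, b+f).
Subtract the data counts: 27−13=14, 33−30=3.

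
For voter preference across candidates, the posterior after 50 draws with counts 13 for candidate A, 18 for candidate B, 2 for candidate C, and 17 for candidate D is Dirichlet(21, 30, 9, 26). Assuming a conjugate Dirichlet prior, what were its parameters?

Dirichlet(8, 12, 7, 9)

For a Dirichlet(α) prior with multinomial counts c, the posterior is Dirichlet(α + c) componentwise.
Subtract each count from the matching posterior parameter: 21−13=8, 30−18=12, 9−2=7, 26−17=9.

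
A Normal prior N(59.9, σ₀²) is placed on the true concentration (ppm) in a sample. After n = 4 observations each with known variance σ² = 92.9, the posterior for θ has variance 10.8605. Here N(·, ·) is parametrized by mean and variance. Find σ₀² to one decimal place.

σ₀² = 20.4

For the Normal–Normal model with known σ², precisions add: τ_n = τ₀ + n/σ².
So 1/σ₀² = 1/10.8605 − 4/92.9 = 0.092077 − 0.043057 = 0.049020.
Hence σ₀² = 1/0.049020 ≈ 20.4.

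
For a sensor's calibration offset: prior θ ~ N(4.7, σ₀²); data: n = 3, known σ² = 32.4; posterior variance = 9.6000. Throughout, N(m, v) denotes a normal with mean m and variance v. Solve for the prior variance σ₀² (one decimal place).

Posterior precision equals prior precision plus data precision: 1/σ_n² = 1/σ₀² + n/σ².
So 1/σ₀² = 1/9.6000 − 3/32.4 = 0.104167 − 0.092593 = 0.011574.
Hence σ₀² = 1/0.011574 ≈ 86.4.

σ₀² = 86.4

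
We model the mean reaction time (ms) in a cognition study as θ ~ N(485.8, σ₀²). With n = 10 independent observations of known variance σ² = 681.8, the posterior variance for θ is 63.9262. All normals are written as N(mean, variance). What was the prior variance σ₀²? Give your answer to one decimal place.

For the Normal–Normal model with known σ², precisions add: τ_n = τ₀ + n/σ².
So 1/σ₀² = 1/63.9262 − 10/681.8 = 0.015643 − 0.014667 = 0.000976.
Hence σ₀² = 1/0.000976 ≈ 1024.6.

σ₀² = 1024.6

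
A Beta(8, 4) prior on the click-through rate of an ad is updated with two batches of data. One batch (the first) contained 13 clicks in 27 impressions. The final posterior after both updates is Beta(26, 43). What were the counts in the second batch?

5 clicks and 25 non-clicks

Sequential conjugate updates are equivalent to a single update on the pooled data, so total successes = posterior α − prior α and total failures = posterior β − prior β.
Total across both batches: 26−8=18 clicks, 43−4=39 non-clicks.
Subtract the first batch: 18−13=5 clicks and 39−14=25 non-clicks.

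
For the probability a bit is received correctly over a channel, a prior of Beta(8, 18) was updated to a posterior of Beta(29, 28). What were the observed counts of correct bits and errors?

Under Beta–binomial conjugacy the posterior parameters are (α+s, β+f).
Match parameters: s=29−8=21, f=28−18=10.

21 correct bits and 10 errors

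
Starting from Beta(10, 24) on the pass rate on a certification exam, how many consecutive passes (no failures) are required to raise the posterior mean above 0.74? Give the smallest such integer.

k = 59

After k passes and 0 failures the posterior is Beta(10+k, 24), with mean (10+k)/(10+24+k).
Set (10+k)/(34+k) > 0.74 and solve: k > (0.74·34 − 10)/(1 − 0.74) = 58.308.
The smallest integer exceeding 58.308 is 59, and checking k=59: (69)/(93) = 0.7419 > 0.74.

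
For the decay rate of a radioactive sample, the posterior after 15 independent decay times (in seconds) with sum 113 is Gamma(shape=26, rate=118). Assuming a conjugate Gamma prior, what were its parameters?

Gamma–exponential conjugacy: posterior shape = α + n, posterior rate = β + Σtᵢ.
So α = 26 − 15 = 11 and β = 118 − 113 = 5.

Gamma(shape=11, rate=5)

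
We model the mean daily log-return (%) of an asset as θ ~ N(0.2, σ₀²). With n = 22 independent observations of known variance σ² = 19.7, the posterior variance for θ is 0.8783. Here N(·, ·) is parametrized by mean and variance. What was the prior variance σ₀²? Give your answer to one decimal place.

Posterior precision equals prior precision plus data precision: 1/σ_n² = 1/σ₀² + n/σ².
So 1/σ₀² = 1/0.8783 − 22/19.7 = 1.138563 − 1.116751 = 0.021812.
Hence σ₀² = 1/0.021812 ≈ 45.8.

σ₀² = 45.8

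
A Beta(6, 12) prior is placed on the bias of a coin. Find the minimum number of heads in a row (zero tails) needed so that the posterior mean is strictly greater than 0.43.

k = 4

After k heads and 0 tails the posterior is Beta(6+k, 12), with mean (6+k)/(6+12+k).
Set (6+k)/(18+k) > 0.43 and solve: k > (0.43·18 − 6)/(1 − 0.43) = 3.053.
The smallest integer exceeding 3.053 is 4.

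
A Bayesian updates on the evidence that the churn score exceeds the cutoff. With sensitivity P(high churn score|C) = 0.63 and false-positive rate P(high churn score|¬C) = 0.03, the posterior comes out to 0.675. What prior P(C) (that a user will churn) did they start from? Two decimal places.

P(C) = 0.09

In odds form, posterior odds = prior odds × likelihood ratio, so prior odds = posterior odds ÷ LR.
Posterior odds = 0.675/(1−0.675) = 2.0769. LR = 0.63/0.03 = 21.0000.
Prior odds = 2.0769/21.0000 = 0.0989, so P(C) = 0.0989/(1+0.0989) ≈ 0.09.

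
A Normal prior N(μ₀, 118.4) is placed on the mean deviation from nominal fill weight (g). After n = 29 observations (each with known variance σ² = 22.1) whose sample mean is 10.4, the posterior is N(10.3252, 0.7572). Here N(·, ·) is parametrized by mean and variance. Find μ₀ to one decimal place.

With known observation variance, the Normal–Normal posterior has precision τ_n = τ₀ + n/σ² and mean μ_n = (τ₀μ₀ + (n/σ²)x̄)/τ_n.
Here τ₀ = 1/118.4 = 0.008446 and τ_data = 29/22.1 = 1.312217, so τ_n = 1.320663.
Rearranging for μ₀: μ₀ = (μ_n·τ_n − τ_data·x̄)/τ₀ = (10.3252·1.320663 − 1.312217·10.4) / 0.008446 = -0.010947/0.008446 ≈ -1.3.

μ₀ = -1.3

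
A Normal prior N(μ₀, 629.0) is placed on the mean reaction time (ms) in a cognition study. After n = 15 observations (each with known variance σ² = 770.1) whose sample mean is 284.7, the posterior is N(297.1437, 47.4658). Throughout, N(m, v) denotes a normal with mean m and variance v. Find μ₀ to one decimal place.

The posterior mean is a precision-weighted average: μ_n = (τ₀μ₀ + τ_data·x̄)/(τ₀+τ_data), with τ₀=1/σ₀² and τ_data=n/σ².
Here τ₀ = 1/629.0 = 0.001590 and τ_data = 15/770.1 = 0.019478, so τ_n = 0.021068.
Rearranging for μ₀: μ₀ = (μ_n·τ_n − τ_data·x̄)/τ₀ = (297.1437·0.021068 − 0.019478·284.7) / 0.001590 = 0.714837/0.001590 ≈ 449.6.

μ₀ = 449.6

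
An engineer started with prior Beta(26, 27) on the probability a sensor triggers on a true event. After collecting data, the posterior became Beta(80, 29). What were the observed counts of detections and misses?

54 detections and 2 misses

Beta is conjugate to the binomial likelihood: posterior = Beta(a+s, b+f).
Match parameters: s=80−26=54, f=29−27=2.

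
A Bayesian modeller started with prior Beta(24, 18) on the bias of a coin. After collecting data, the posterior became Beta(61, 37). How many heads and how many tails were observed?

37 heads and 19 tails

Under Beta–binomial conjugacy the posterior parameters are (α+s, β+f).
Match parameters: s=61−24=37, f=37−18=19.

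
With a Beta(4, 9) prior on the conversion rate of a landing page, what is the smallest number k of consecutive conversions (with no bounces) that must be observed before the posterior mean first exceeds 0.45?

After k conversions and 0 bounces the posterior is Beta(4+k, 9), with mean (4+k)/(4+9+k).
Set (4+k)/(13+k) > 0.45 and solve: k > (0.45·13 − 4)/(1 − 0.45) = 3.364.
The smallest integer exceeding 3.364 is 4.

k = 4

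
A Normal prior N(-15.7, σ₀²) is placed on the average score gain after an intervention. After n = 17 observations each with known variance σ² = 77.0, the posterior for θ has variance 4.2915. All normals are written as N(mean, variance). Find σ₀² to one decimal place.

Posterior precision equals prior precision plus data precision: 1/σ_n² = 1/σ₀² + n/σ².
So 1/σ₀² = 1/4.2915 − 17/77.0 = 0.233019 − 0.220779 = 0.012240.
Hence σ₀² = 1/0.012240 ≈ 81.7.

σ₀² = 81.7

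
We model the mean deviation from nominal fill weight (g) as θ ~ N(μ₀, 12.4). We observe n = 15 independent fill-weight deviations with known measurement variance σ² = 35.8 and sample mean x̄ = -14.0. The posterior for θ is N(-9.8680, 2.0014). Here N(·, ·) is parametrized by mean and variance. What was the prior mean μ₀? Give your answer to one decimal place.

μ₀ = 11.6

The posterior mean is a precision-weighted average: μ_n = (τ₀μ₀ + τ_data·x̄)/(τ₀+τ_data), with τ₀=1/σ₀² and τ_data=n/σ².
Here τ₀ = 1/12.4 = 0.080645 and τ_data = 15/35.8 = 0.418994, so τ_n = 0.499639.
Rearranging for μ₀: μ₀ = (μ_n·τ_n − τ_data·x̄)/τ₀ = (-9.8680·0.499639 − 0.418994·-14.0) / 0.080645 = 0.935478/0.080645 ≈ 11.6.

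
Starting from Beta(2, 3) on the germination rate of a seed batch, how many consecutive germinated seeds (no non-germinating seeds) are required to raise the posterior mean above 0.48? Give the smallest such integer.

After k germinated seeds and 0 non-germinating seeds the posterior is Beta(2+k, 3), with mean (2+k)/(2+3+k).
Set (2+k)/(5+k) > 0.48 and solve: k > (0.48·5 − 2)/(1 − 0.48) = 0.769.
The smallest integer exceeding 0.769 is 1.

k = 1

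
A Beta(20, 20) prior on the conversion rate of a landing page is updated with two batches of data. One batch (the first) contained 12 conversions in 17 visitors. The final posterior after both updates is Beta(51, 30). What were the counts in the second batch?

Because Beta–binomial updating is additive in the counts, the combined data contributed (α_post−α_prior, β_post−β_prior) successes and failures.
Total across both batches: 51−20=31 conversions, 30−20=10 bounces.
Subtract the first batch: 31−12=19 conversions and 10−5=5 bounces.

19 conversions and 5 bounces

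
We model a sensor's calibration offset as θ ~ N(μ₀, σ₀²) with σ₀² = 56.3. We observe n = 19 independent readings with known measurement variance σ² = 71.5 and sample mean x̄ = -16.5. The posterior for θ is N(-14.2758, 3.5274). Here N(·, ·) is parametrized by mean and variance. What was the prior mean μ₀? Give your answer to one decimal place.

With known observation variance, the Normal–Normal posterior has precision τ_n = τ₀ + n/σ² and mean μ_n = (τ₀μ₀ + (n/σ²)x̄)/τ_n.
Here τ₀ = 1/56.3 = 0.017762 and τ_data = 19/71.5 = 0.265734, so τ_n = 0.283496.
Rearranging for μ₀: μ₀ = (μ_n·τ_n − τ_data·x̄)/τ₀ = (-14.2758·0.283496 − 0.265734·-16.5) / 0.017762 = 0.337479/0.017762 ≈ 19.0.

μ₀ = 19.0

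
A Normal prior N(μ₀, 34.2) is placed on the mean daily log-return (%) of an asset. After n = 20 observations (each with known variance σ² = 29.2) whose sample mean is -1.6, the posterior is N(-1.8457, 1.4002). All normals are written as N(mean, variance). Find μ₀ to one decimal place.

With known observation variance, the Normal–Normal posterior has precision τ_n = τ₀ + n/σ² and mean μ_n = (τ₀μ₀ + (n/σ²)x̄)/τ_n.
Here τ₀ = 1/34.2 = 0.029240 and τ_data = 20/29.2 = 0.684932, so τ_n = 0.714172.
Rearranging for μ₀: μ₀ = (μ_n·τ_n − τ_data·x̄)/τ₀ = (-1.8457·0.714172 − 0.684932·-1.6) / 0.029240 = -0.222256/0.029240 ≈ -7.6.

μ₀ = -7.6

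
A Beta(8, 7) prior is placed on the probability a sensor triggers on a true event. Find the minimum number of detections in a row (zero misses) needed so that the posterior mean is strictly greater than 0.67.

k = 7

After k detections and 0 misses the posterior is Beta(8+k, 7), with mean (8+k)/(8+7+k).
Set (8+k)/(15+k) > 0.67 and solve: k > (0.67·15 − 8)/(1 − 0.67) = 6.212.
The smallest integer exceeding 6.212 is 7.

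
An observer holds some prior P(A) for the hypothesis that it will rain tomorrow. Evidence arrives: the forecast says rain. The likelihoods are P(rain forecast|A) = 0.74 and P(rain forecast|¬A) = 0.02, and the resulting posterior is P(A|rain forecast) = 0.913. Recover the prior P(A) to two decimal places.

P(A) = 0.22

In odds form, posterior odds = prior odds × likelihood ratio, so prior odds = posterior odds ÷ LR.
Posterior odds = 0.913/(1−0.913) = 10.4943. LR = 0.74/0.02 = 37.0000.
Prior odds = 10.4943/37.0000 = 0.2836, so P(A) = 0.2836/(1+0.2836) ≈ 0.22.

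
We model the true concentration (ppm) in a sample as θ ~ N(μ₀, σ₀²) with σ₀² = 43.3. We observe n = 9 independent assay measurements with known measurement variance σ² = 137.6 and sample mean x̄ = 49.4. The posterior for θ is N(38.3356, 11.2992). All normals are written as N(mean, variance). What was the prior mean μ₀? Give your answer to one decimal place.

With known observation variance, the Normal–Normal posterior has precision τ_n = τ₀ + n/σ² and mean μ_n = (τ₀μ₀ + (n/σ²)x̄)/τ_n.
Here τ₀ = 1/43.3 = 0.023095 and τ_data = 9/137.6 = 0.065407, so τ_n = 0.088502.
Rearranging for μ₀: μ₀ = (μ_n·τ_n − τ_data·x̄)/τ₀ = (38.3356·0.088502 − 0.065407·49.4) / 0.023095 = 0.161671/0.023095 ≈ 7.0.

μ₀ = 7.0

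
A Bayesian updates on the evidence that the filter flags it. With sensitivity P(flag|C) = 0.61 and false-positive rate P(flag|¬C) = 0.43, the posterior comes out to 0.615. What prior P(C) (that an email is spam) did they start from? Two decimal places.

P(C) = 0.53

Bayes' rule in odds form gives O(C|E) = O(C)·[P(E|C)/P(E|¬C)], hence O(C) = O(C|E)/LR.
Posterior odds = 0.615/(1−0.615) = 1.5974. LR = 0.61/0.43 = 1.4186.
Prior odds = 1.5974/1.4186 = 1.1260, so P(C) = 1.1260/(1+1.1260) ≈ 0.53.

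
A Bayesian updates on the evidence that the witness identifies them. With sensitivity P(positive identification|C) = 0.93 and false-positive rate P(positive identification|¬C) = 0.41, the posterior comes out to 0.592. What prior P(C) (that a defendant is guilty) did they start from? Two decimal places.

In odds form, posterior odds = prior odds × likelihood ratio, so prior odds = posterior odds ÷ LR.
Posterior odds = 0.592/(1−0.592) = 1.4510. LR = 0.93/0.41 = 2.2683.
Prior odds = 1.4510/2.2683 = 0.6397, so P(C) = 0.6397/(1+0.6397) ≈ 0.39.

P(C) = 0.39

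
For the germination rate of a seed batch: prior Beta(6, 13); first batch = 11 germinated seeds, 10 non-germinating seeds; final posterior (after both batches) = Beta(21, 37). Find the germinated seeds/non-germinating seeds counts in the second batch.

4 germinated seeds and 14 non-germinating seeds

Because Beta–binomial updating is additive in the counts, the combined data contributed (α_post−α_prior, β_post−β_prior) successes and failures.
Total across both batches: 21−6=15 germinated seeds, 37−13=24 non-germinating seeds.
Subtract the first batch: 15−11=4 germinated seeds and 24−10=14 non-germinating seeds.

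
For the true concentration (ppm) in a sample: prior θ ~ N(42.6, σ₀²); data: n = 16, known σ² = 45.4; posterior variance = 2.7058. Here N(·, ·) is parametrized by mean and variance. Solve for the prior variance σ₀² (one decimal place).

Posterior precision equals prior precision plus data precision: 1/σ_n² = 1/σ₀² + n/σ².
So 1/σ₀² = 1/2.7058 − 16/45.4 = 0.369576 − 0.352423 = 0.017153.
Hence σ₀² = 1/0.017153 ≈ 58.3.

σ₀² = 58.3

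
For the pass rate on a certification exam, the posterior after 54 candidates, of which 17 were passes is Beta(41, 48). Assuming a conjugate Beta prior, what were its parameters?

A Beta(a, b) prior with s successes and f failures in binomial data gives a Beta(a+s, b+f) posterior.
So a = 41 − 17 = 24 and b = 48 − 37 = 11.

Beta(24, 11)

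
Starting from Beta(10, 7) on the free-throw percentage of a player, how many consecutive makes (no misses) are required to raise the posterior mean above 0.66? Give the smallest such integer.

After k makes and 0 misses the posterior is Beta(10+k, 7), with mean (10+k)/(10+7+k).
Set (10+k)/(17+k) > 0.66 and solve: k > (0.66·17 − 10)/(1 − 0.66) = 3.588.
The smallest integer exceeding 3.588 is 4, and checking k=4: (14)/(21) = 0.6667 > 0.66.

k = 4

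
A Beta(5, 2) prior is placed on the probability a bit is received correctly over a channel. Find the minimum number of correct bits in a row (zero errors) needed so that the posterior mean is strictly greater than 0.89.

After k correct bits and 0 errors the posterior is Beta(5+k, 2), with mean (5+k)/(5+2+k).
Set (5+k)/(7+k) > 0.89 and solve: k > (0.89·7 − 5)/(1 − 0.89) = 11.182.
The smallest integer exceeding 11.182 is 12.

k = 12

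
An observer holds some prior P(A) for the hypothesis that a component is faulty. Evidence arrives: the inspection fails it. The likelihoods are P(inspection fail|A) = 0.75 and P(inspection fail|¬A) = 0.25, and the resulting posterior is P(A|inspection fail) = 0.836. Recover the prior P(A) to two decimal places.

P(A) = 0.63

In odds form, posterior odds = prior odds × likelihood ratio, so prior odds = posterior odds ÷ LR.
Posterior odds = 0.836/(1−0.836) = 5.0976. LR = 0.75/0.25 = 3.0000.
Prior odds = 5.0976/3.0000 = 1.6992, so P(A) = 1.6992/(1+1.6992) ≈ 0.63.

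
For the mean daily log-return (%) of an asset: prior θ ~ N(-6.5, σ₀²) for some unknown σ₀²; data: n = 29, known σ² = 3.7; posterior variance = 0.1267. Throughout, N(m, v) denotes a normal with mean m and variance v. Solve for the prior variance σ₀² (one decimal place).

For the Normal–Normal model with known σ², precisions add: τ_n = τ₀ + n/σ².
So 1/σ₀² = 1/0.1267 − 29/3.7 = 7.892660 − 7.837838 = 0.054822.
Hence σ₀² = 1/0.054822 ≈ 18.2.

σ₀² = 18.2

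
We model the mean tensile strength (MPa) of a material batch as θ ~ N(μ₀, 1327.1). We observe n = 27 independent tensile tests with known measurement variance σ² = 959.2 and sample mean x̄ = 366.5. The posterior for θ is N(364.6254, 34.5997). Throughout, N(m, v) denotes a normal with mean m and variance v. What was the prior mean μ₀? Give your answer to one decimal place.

With known observation variance, the Normal–Normal posterior has precision τ_n = τ₀ + n/σ² and mean μ_n = (τ₀μ₀ + (n/σ²)x̄)/τ_n.
Here τ₀ = 1/1327.1 = 0.000754 and τ_data = 27/959.2 = 0.028148, so τ_n = 0.028902.
Rearranging for μ₀: μ₀ = (μ_n·τ_n − τ_data·x̄)/τ₀ = (364.6254·0.028902 − 0.028148·366.5) / 0.000754 = 0.222161/0.000754 ≈ 294.6.

μ₀ = 294.6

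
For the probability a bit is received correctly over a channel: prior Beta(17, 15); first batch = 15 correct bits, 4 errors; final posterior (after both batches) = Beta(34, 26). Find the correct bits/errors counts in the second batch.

2 correct bits and 7 errors

Because Beta–binomial updating is additive in the counts, the combined data contributed (α_post−α_prior, β_post−β_prior) successes and failures.
Total across both batches: 34−17=17 correct bits, 26−15=11 errors.
Subtract the first batch: 17−15=2 correct bits and 11−4=7 errors.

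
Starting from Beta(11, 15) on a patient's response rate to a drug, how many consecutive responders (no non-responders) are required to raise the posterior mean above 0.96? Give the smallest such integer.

After k responders and 0 non-responders the posterior is Beta(11+k, 15), with mean (11+k)/(11+15+k).
Set (11+k)/(26+k) > 0.96 and solve: k > (0.96·26 − 11)/(1 − 0.96) = 349.000.
The smallest integer exceeding 349.000 is 350.

k = 350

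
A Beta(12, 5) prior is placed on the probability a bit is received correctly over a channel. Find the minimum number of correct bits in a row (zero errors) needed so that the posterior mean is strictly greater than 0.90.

k = 34

After k correct bits and 0 errors the posterior is Beta(12+k, 5), with mean (12+k)/(12+5+k).
Set (12+k)/(17+k) > 0.90 and solve: k > (0.90·17 − 12)/(1 − 0.90) = 33.000.
The smallest integer exceeding 33.000 is 34.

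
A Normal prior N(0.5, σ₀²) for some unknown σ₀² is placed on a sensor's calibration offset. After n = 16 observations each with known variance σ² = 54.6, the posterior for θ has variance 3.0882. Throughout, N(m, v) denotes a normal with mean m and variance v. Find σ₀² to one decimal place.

For the Normal–Normal model with known σ², precisions add: τ_n = τ₀ + n/σ².
So 1/σ₀² = 1/3.0882 − 16/54.6 = 0.323813 − 0.293040 = 0.030773.
Hence σ₀² = 1/0.030773 ≈ 32.5.

σ₀² = 32.5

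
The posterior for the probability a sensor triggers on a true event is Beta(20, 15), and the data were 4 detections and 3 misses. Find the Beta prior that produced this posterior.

A Beta(a, b) prior with s successes and f failures in binomial data gives a Beta(a+s, b+f) posterior.
So a = 20 − 4 = 16 and b = 15 − 3 = 12.

Beta(16, 12)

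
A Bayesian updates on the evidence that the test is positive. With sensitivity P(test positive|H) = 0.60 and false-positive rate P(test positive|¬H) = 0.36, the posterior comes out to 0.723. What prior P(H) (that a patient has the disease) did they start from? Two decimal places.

Bayes' rule in odds form gives O(H|E) = O(H)·[P(E|H)/P(E|¬H)], hence O(H) = O(H|E)/LR.
Posterior odds = 0.723/(1−0.723) = 2.6101. LR = 0.60/0.36 = 1.6667.
Prior odds = 2.6101/1.6667 = 1.5660, so P(H) = 1.5660/(1+1.5660) ≈ 0.61.

P(H) = 0.61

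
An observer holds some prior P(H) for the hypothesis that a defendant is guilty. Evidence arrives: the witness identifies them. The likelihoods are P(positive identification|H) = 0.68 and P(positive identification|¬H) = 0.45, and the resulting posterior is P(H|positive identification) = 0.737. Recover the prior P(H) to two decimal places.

P(H) = 0.65

Bayes' rule in odds form gives O(H|E) = O(H)·[P(E|H)/P(E|¬H)], hence O(H) = O(H|E)/LR.
Posterior odds = 0.737/(1−0.737) = 2.8023. LR = 0.68/0.45 = 1.5111.
Prior odds = 2.8023/1.5111 = 1.8545, so P(H) = 1.8545/(1+1.8545) ≈ 0.65.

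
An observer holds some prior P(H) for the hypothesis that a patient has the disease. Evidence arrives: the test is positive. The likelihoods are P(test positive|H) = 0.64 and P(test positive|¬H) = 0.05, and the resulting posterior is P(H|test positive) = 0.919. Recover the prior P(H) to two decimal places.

P(H) = 0.47

Bayes' rule in odds form gives O(H|E) = O(H)·[P(E|H)/P(E|¬H)], hence O(H) = O(H|E)/LR.
Posterior odds = 0.919/(1−0.919) = 11.3457. LR = 0.64/0.05 = 12.8000.
Prior odds = 11.3457/12.8000 = 0.8864, so P(H) = 0.8864/(1+0.8864) ≈ 0.47.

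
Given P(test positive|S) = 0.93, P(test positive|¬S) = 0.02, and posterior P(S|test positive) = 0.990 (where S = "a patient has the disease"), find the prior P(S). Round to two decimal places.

P(S) = 0.68

In odds form, posterior odds = prior odds × likelihood ratio, so prior odds = posterior odds ÷ LR.
Posterior odds = 0.990/(1−0.990) = 99.0000. LR = 0.93/0.02 = 46.5000.
Prior odds = 99.0000/46.5000 = 2.1290, so P(S) = 2.1290/(1+2.1290) ≈ 0.68.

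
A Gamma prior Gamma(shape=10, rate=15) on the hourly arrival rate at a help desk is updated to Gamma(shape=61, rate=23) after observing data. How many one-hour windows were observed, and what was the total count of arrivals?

Gamma–Poisson conjugacy: posterior shape = α + Σxᵢ, posterior rate = β + n.
Matching: Σxᵢ = 61 − 10 = 51 and n = 23 − 15 = 8.

n = 8 one-hour windows with total 51 arrivals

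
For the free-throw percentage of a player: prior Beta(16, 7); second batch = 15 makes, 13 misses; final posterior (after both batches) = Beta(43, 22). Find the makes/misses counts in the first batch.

12 makes and 2 misses

Sequential conjugate updates are equivalent to a single update on the pooled data, so total successes = posterior α − prior α and total failures = posterior β − prior β.
Total across both batches: 43−16=27 makes, 22−7=15 misses.
Subtract the second batch: 27−15=12 makes and 15−13=2 misses.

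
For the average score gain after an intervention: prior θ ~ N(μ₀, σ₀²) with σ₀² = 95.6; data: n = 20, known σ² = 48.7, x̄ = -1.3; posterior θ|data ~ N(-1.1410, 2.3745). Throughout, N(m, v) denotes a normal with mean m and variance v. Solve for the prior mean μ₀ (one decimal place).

μ₀ = 5.1

The posterior mean is a precision-weighted average: μ_n = (τ₀μ₀ + τ_data·x̄)/(τ₀+τ_data), with τ₀=1/σ₀² and τ_data=n/σ².
Here τ₀ = 1/95.6 = 0.010460 and τ_data = 20/48.7 = 0.410678, so τ_n = 0.421138.
Rearranging for μ₀: μ₀ = (μ_n·τ_n − τ_data·x̄)/τ₀ = (-1.1410·0.421138 − 0.410678·-1.3) / 0.010460 = 0.053363/0.010460 ≈ 5.1.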